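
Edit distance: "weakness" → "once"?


Word 1: "weakness" (length 8)
Word 2: "once" (length 4)
One optimal edit sequence (insert/delete/substitute each cost 1):
  1. delete 'w'  (+1)
  2. delete 'e'  (+1)
  3. delete 'a'  (+1)
  4. substitute 'k' -> 'o'  (+1)
  5. keep 'n'
  6. delete 'e'  (+1)
  7. substitute 's' -> 'c'  (+1)
  8. substitute 's' -> 'e'  (+1)
Total edit operations: 7
Edit distance = 7


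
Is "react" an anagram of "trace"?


Word 1: "trace" → sorted: acert
Word 2: "react" → sorted: acert
Same letters? acert == acert
Anagram = Yes


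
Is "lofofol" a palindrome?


Word: "lofofol"
Reversed: "lofofol"
Forward == Backward? lofofol == lofofol
Palindrome = Yes


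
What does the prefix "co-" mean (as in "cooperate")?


Prefix: co-
As in: cooperate -> co- + operate
Meaning = together


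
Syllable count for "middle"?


Word: "middle"
Syllable breakdown: mid / dle
Counting: 2 parts
= 2 syllables


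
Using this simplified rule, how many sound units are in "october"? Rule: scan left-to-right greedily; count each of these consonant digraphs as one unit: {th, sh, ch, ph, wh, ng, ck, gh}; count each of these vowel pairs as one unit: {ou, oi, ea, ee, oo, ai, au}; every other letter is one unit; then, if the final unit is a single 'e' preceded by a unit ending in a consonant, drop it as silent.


Word: "october" (7 letters)
Left-to-right scan:
  1. 'o' (letter)
  2. 'c' (letter)
  3. 't' (letter)
  4. 'o' (letter)
  5. 'b' (letter)
  6. 'e' (letter)
  7. 'r' (letter)
Units from scan: 7
Sound units = 7 units


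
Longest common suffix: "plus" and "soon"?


Word 1: "plus"
Word 2: "soon"
Comparing from end:
  Pos -1: 's' != 'n' (stop)
LCS = "" (length 0)


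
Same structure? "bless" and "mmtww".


Pattern of "bless": [0, 1, 2, 3, 3]
Pattern of "mmtww": [0, 0, 1, 2, 2]
Patterns do not match
Same pattern = No


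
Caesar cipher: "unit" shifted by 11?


Word: "unit"
Shift: 11
Each letter → (letter + shift) mod 26:
  'u' (20) + 11 = 5 → 'f'
  'n' (13) + 11 = 24 → 'y'
  'i' (8) + 11 = 19 → 't'
  't' (19) + 11 = 4 → 'e'
Result = "fyte"


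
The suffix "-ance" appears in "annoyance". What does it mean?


Suffix: -ance
As in: annoyance -> annoy + -ance
Meaning = state of


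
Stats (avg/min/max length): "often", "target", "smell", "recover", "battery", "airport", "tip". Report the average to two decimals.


Lengths: "often"=5, "target"=6, "smell"=5, "recover"=7, "battery"=7, "airport"=7, "tip"=3
Sum = 40, Count = 7
Average = 40/7 = 5.71
= avg=5.71, min=3, max=7


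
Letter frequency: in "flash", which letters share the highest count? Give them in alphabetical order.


Word: "flash"
Letter counts:
  'a': 1
  'f': 1
  'h': 1
  'l': 1
  's': 1
Maximum count = 1
Most frequent = 'a', 'f', 'h', 'l', 's' (1 time each)


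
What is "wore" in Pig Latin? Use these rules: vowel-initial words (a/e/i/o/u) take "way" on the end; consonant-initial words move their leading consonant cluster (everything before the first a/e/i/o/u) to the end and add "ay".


Word: "wore"
Starts with consonant(s) → move to end, add 'ay'
Consonant cluster: "w"
Pig Latin = "oreway"


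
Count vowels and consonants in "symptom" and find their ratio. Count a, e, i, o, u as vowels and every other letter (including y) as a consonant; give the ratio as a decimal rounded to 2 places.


Word: "symptom"
Vowels (a,e,i,o,u): 1
Consonants: 6
Ratio = 1/6
= 0.17


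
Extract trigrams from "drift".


Word: "drift" (length 5)
Number of trigrams = 5 - 3 + 1 = 3
  Position 0: "dri"
  Position 1: "rif"
  Position 2: "ift"
Trigrams = "dri", "rif", "ift"


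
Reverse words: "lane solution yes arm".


Original: "lane solution yes arm"
Words (1..n): lane | solution | yes | arm
Reversed (n..1): arm | yes | solution | lane
Result = "arm yes solution lane"


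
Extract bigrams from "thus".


Word: "thus" (length 4)
Number of bigrams = 4 - 2 + 1 = 3
  Position 0: "th"
  Position 1: "hu"
  Position 2: "us"
Bigrams = "th", "hu", "us"


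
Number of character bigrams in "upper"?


Word: "upper" (length 5)
Number of 2-grams = length - 2 + 1 = 5 - 2 + 1
= 4


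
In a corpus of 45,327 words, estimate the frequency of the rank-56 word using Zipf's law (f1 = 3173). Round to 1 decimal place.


Zipf's law: f(r) = f(1) / r
f(1) = 3173
f(56) = 3173 / 56
= 56.7 occurrences


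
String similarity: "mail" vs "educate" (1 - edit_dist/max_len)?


Word 1: "mail" (length 4)
Word 2: "educate" (length 7)
One optimal edit sequence:
  1. insert 'e'  (+1)
  2. insert 'd'  (+1)
  3. insert 'u'  (+1)
  4. substitute 'm' -> 'c'  (+1)
  5. keep 'a'
  6. substitute 'i' -> 't'  (+1)
  7. substitute 'l' -> 'e'  (+1)
Edit distance = 6
Max length = max(4, 7) = 7
Similarity = 1 - 6/7
= 0.1429


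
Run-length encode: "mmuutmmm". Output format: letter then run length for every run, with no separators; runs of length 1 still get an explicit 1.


String: "mmuutmmm"
Scanning for consecutive runs:
  'm' x 2
  'u' x 2
  't' x 1
  'm' x 3
RLE = "m2u2t1m3"


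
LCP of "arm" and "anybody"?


Word 1: "arm"
Word 2: "anybody"
Comparing from start:
  Pos 0: 'a' == 'a'
  Pos 1: 'r' != 'n' (stop)
LCP = "a" (length 1)


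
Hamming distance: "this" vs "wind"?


Comparing character by character (same length = 4):
  Pos 0: 't' vs 'w' !=
  Pos 1: 'h' vs 'i' !=
  Pos 2: 'i' vs 'n' !=
  Pos 3: 's' vs 'd' !=
Hamming distance = 4


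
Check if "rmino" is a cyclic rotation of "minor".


Word: "minor", Candidate: "rmino"
Method: check if candidate is substring of word+word
"minorminor" contains "rmino"? Yes
Is rotation = Yes


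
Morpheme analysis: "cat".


Word: "cat"
Morphemes: cat
Each morpheme carries meaning
= 1 morpheme


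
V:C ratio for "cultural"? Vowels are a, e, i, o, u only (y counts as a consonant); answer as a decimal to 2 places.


Word: "cultural"
Vowels (a,e,i,o,u): 3
Consonants: 5
Ratio = 3/5
= 0.60


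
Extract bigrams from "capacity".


Word: "capacity" (length 8)
Number of bigrams = 8 - 2 + 1 = 7
  Position 0: "ca"
  Position 1: "ap"
  Position 2: "pa"
  Position 3: "ac"
  Position 4: "ci"
  Position 5: "it"
  Position 6: "ty"
Bigrams = "ca", "ap", "pa", "ac", "ci", "it", "ty"


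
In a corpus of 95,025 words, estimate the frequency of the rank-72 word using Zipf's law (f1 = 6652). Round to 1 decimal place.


Zipf's law: f(r) = f(1) / r
f(1) = 6652
f(72) = 6652 / 72
= 92.4 occurrences


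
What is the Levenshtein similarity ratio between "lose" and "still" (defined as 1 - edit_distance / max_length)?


Word 1: "lose" (length 4)
Word 2: "still" (length 5)
One optimal edit sequence:
  1. insert 's'  (+1)
  2. substitute 'l' -> 't'  (+1)
  3. substitute 'o' -> 'i'  (+1)
  4. substitute 's' -> 'l'  (+1)
  5. substitute 'e' -> 'l'  (+1)
Edit distance = 5
Max length = max(4, 5) = 5
Similarity = 1 - 5/5
= 0.0000


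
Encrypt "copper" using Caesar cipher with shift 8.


Word: "copper"
Shift: 8
Each letter → (letter + shift) mod 26:
  'c' (2) + 8 = 10 → 'k'
  'o' (14) + 8 = 22 → 'w'
  'p' (15) + 8 = 23 → 'x'
  'p' (15) + 8 = 23 → 'x'
  'e' (4) + 8 = 12 → 'm'
  'r' (17) + 8 = 25 → 'z'
Result = "kwxxmz"


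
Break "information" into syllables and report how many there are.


Word: "information"
Syllable breakdown: in / for / ma / tion
Counting: 4 parts
= 4 syllables


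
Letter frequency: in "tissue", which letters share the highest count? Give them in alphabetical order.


Word: "tissue"
Letter counts:
  'e': 1
  'i': 1
  's': 2
  't': 1
  'u': 1
Maximum count = 2
Most frequent = 's' (2 times each)


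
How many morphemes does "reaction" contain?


Word: "reaction"
Morphemes: re- | act | -ion
Each morpheme carries meaning
= 3 morphemes


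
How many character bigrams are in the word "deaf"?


Word: "deaf" (length 4)
Number of 2-grams = length - 2 + 1 = 4 - 2 + 1
= 3


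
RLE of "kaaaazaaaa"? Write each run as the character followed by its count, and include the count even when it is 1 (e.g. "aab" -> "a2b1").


String: "kaaaazaaaa"
Scanning for consecutive runs:
  'k' x 1
  'a' x 4
  'z' x 1
  'a' x 4
RLE = "k1a4z1a4"


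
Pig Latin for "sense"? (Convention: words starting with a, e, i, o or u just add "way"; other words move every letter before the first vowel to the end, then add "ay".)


Word: "sense"
Starts with consonant(s) → move to end, add 'ay'
Consonant cluster: "s"
Pig Latin = "ensesay"


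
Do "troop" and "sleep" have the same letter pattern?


Pattern of "troop": [0, 1, 2, 2, 3]
Pattern of "sleep": [0, 1, 2, 2, 3]
Patterns match
Same pattern = Yes


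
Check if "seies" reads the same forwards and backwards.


Word: "seies"
Reversed: "seies"
Forward == Backward? seies == seies
Palindrome = Yes


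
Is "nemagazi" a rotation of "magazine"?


Word: "magazine", Candidate: "nemagazi"
Method: check if candidate is substring of word+word
"magazinemagazine" contains "nemagazi"? Yes
Is rotation = Yes


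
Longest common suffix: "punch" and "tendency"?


Word 1: "punch"
Word 2: "tendency"
Comparing from end:
  Pos -1: 'h' != 'y' (stop)
LCS = "" (length 0)


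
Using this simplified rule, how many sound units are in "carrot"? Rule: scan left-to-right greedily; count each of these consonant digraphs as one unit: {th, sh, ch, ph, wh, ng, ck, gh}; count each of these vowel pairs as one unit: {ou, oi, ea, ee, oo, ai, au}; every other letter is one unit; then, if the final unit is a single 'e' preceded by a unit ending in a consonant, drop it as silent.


Word: "carrot" (6 letters)
Left-to-right scan:
  1. 'c' (letter)
  2. 'a' (letter)
  3. 'r' (letter)
  4. 'r' (letter)
  5. 'o' (letter)
  6. 't' (letter)
Units from scan: 6
Sound units = 6 units


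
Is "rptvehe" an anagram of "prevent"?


Word 1: "prevent" → sorted: eenprtv
Word 2: "rptvehe" → sorted: eehprtv
Same letters? eenprtv != eehprtv
Anagram = No


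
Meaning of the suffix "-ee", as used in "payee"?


Suffix: -ee
As in: payee -> pay + -ee
Meaning = one who receives


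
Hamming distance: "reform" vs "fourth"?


Comparing character by character (same length = 6):
  Pos 0: 'r' vs 'f' !=
  Pos 1: 'e' vs 'o' !=
  Pos 2: 'f' vs 'u' !=
  Pos 3: 'o' vs 'r' !=
  Pos 4: 'r' vs 't' !=
  Pos 5: 'm' vs 'h' !=
Hamming distance = 6


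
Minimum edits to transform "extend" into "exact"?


Word 1: "extend" (length 6)
Word 2: "exact" (length 5)
One optimal edit sequence (insert/delete/substitute each cost 1):
  1. keep 'e'
  2. keep 'x'
  3. delete 't'  (+1)
  4. substitute 'e' -> 'a'  (+1)
  5. substitute 'n' -> 'c'  (+1)
  6. substitute 'd' -> 't'  (+1)
Total edit operations: 4
Edit distance = 4


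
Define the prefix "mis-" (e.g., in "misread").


Prefix: mis-
Example: misread (mis- + read)
Meaning = wrongly


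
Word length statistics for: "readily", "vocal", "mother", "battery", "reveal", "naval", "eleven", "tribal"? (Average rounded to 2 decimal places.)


Lengths: "readily"=7, "vocal"=5, "mother"=6, "battery"=7, "reveal"=6, "naval"=5, "eleven"=6, "tribal"=6
Sum = 48, Count = 8
Average = 48/8 = 6.00
= avg=6.00, min=5, max=7


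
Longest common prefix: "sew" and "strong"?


Word 1: "sew"
Word 2: "strong"
Comparing from start:
  Pos 0: 's' == 's'
  Pos 1: 'e' != 't' (stop)
LCP = "s" (length 1)


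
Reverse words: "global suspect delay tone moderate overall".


Original: "global suspect delay tone moderate overall"
Words (1..n): global | suspect | delay | tone | moderate | overall
Reversed (n..1): overall | moderate | tone | delay | suspect | global
Result = "overall moderate tone delay suspect global"


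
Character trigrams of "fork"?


Word: "fork" (length 4)
Number of trigrams = 4 - 3 + 1 = 2
  Position 0: "for"
  Position 1: "ork"
Trigrams = "for", "ork"


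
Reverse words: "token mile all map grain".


Original: "token mile all map grain"
Words (1..n): token | mile | all | map | grain
Reversed (n..1): grain | map | all | mile | token
Result = "grain map all mile token"


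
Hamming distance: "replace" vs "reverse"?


Comparing character by character (same length = 7):
  Pos 0: 'r' vs 'r' =
  Pos 1: 'e' vs 'e' =
  Pos 2: 'p' vs 'v' !=
  Pos 3: 'l' vs 'e' !=
  Pos 4: 'a' vs 'r' !=
  Pos 5: 'c' vs 's' !=
  Pos 6: 'e' vs 'e' =
Hamming distance = 4


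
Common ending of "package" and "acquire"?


Word 1: "package"
Word 2: "acquire"
Comparing from end:
  Pos -1: 'e' == 'e'
  Pos -2: 'g' != 'r' (stop)
LCS = "e" (length 1)


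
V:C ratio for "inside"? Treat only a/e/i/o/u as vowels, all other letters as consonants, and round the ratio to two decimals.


Word: "inside"
Vowels (a,e,i,o,u): 3
Consonants: 3
Ratio = 3/3
= 1.00


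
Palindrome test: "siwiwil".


Word: "siwiwil"
Reversed: "liwiwis"
Forward == Backward? siwiwil != liwiwis
Palindrome = No


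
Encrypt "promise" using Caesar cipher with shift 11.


Word: "promise"
Shift: 11
Each letter → (letter + shift) mod 26:
  'p' (15) + 11 = 0 → 'a'
  'r' (17) + 11 = 2 → 'c'
  'o' (14) + 11 = 25 → 'z'
  'm' (12) + 11 = 23 → 'x'
  'i' (8) + 11 = 19 → 't'
  's' (18) + 11 = 3 → 'd'
  'e' (4) + 11 = 15 → 'p'
Result = "aczxtdp"


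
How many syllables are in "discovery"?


Word: "discovery"
Syllable breakdown: dis · cov · er · y
Counting: 4 parts
= 4 syllables


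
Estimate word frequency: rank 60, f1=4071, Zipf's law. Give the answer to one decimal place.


Zipf's law: f(r) = f(1) / r
f(1) = 4071
f(60) = 4071 / 60
= 67.9 occurrences


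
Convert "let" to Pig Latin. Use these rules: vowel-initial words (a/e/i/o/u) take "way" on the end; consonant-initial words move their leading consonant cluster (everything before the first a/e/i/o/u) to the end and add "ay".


Word: "let"
Starts with consonant(s) → move to end, add 'ay'
Consonant cluster: "l"
Pig Latin = "etlay"


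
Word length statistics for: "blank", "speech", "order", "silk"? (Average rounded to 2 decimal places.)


Lengths: "blank"=5, "speech"=6, "order"=5, "silk"=4
Sum = 20, Count = 4
Average = 20/4 = 5.00
= avg=5.00, min=4, max=6


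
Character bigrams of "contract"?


Word: "contract" (length 8)
Number of bigrams = 8 - 2 + 1 = 7
  Position 0: "co"
  Position 1: "on"
  Position 2: "nt"
  Position 3: "tr"
  Position 4: "ra"
  Position 5: "ac"
  Position 6: "ct"
Bigrams = "co", "on", "nt", "tr", "ra", "ac", "ct"


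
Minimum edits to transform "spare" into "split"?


Word 1: "spare" (length 5)
Word 2: "split" (length 5)
One optimal edit sequence (insert/delete/substitute each cost 1):
  1. keep 's'
  2. keep 'p'
  3. substitute 'a' -> 'l'  (+1)
  4. substitute 'r' -> 'i'  (+1)
  5. substitute 'e' -> 't'  (+1)
Total edit operations: 3
Edit distance = 3


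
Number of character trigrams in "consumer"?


Word: "consumer" (length 8)
Number of 3-grams = length - 3 + 1 = 8 - 3 + 1
= 6


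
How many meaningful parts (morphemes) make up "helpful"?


Word: "helpful"
Morphemes: help | -ful
Each morpheme carries meaning
= 2 morphemes


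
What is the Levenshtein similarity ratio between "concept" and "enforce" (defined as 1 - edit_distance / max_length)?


Word 1: "concept" (length 7)
Word 2: "enforce" (length 7)
One optimal edit sequence:
  1. insert 'e'  (+1)
  2. insert 'n'  (+1)
  3. substitute 'c' -> 'f'  (+1)
  4. keep 'o'
  5. substitute 'n' -> 'r'  (+1)
  6. keep 'c'
  7. keep 'e'
  8. delete 'p'  (+1)
  9. delete 't'  (+1)
Edit distance = 6
Max length = max(7, 7) = 7
Similarity = 1 - 6/7
= 0.1429


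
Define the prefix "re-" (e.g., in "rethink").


Prefix: re-
As in: rethink -> re- + think
Meaning = again


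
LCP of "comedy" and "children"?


Word 1: "comedy"
Word 2: "children"
Comparing from start:
  Pos 0: 'c' == 'c'
  Pos 1: 'o' != 'h' (stop)
LCP = "c" (length 1)


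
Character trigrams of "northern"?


Word: "northern" (length 8)
Number of trigrams = 8 - 3 + 1 = 6
  Position 0: "nor"
  Position 1: "ort"
  Position 2: "rth"
  Position 3: "the"
  Position 4: "her"
  Position 5: "ern"
Trigrams = "nor", "ort", "rth", "the", "her", "ern"


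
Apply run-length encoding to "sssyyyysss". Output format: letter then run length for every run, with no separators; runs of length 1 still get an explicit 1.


String: "sssyyyysss"
Scanning for consecutive runs:
  's' x 3
  'y' x 4
  's' x 3
RLE = "s3y4s3"


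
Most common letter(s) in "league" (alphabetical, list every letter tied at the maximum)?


Word: "league"
Letter counts:
  'a': 1
  'e': 2
  'g': 1
  'l': 1
  'u': 1
Maximum count = 2
Most frequent = 'e' (2 times each)


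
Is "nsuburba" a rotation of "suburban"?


Word: "suburban", Candidate: "nsuburba"
Method: check if candidate is substring of word+word
"suburbansuburban" contains "nsuburba"? Yes
Is rotation = Yes


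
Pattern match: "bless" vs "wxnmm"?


Pattern of "bless": [0, 1, 2, 3, 3]
Pattern of "wxnmm": [0, 1, 2, 3, 3]
Patterns match
Same pattern = Yes


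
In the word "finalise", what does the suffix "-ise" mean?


Suffix: -ise
As in: finalise -> final + -ise
Meaning = to make


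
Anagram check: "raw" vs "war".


Word 1: "raw" → sorted: arw
Word 2: "war" → sorted: arw
Same letters? arw == arw
Anagram = Yes


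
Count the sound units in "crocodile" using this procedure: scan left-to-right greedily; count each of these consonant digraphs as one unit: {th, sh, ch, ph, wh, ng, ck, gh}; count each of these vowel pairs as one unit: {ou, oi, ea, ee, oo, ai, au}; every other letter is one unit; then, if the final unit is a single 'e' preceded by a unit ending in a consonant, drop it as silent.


Word: "crocodile" (9 letters)
Left-to-right scan:
  1. 'c' (letter)
  2. 'r' (letter)
  3. 'o' (letter)
  4. 'c' (letter)
  5. 'o' (letter)
  6. 'd' (letter)
  7. 'i' (letter)
  8. 'l' (letter)
  9. 'e' (letter)
Units from scan: 9
Final unit is 'e' after a consonant -> drop as silent (-1)
Sound units = 8 units


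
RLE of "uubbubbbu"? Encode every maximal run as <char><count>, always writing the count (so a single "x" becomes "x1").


String: "uubbubbbu"
Scanning for consecutive runs:
  'u' x 2
  'b' x 2
  'u' x 1
  'b' x 3
  'u' x 1
RLE = "u2b2u1b3u1"


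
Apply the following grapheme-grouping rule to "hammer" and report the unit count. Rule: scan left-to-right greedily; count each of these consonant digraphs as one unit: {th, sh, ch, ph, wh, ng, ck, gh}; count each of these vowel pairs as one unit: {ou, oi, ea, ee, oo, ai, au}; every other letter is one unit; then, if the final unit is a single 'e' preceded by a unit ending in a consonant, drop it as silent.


Word: "hammer" (6 letters)
Left-to-right scan:
  (1) 'h' (letter)
  (2) 'a' (letter)
  (3) 'm' (letter)
  (4) 'm' (letter)
  (5) 'e' (letter)
  (6) 'r' (letter)
Units from scan: 6
Sound units = 6 units


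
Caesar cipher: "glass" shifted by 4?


Word: "glass"
Shift: 4
Each letter → (letter + shift) mod 26:
  'g' (6) + 4 = 10 → 'k'
  'l' (11) + 4 = 15 → 'p'
  'a' (0) + 4 = 4 → 'e'
  's' (18) + 4 = 22 → 'w'
  's' (18) + 4 = 22 → 'w'
Result = "kpeww"


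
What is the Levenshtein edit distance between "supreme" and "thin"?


Word 1: "supreme" (length 7)
Word 2: "thin" (length 4)
One optimal edit sequence (insert/delete/substitute each cost 1):
  1. delete 's'  (+1)
  2. delete 'u'  (+1)
  3. delete 'p'  (+1)
  4. substitute 'r' -> 't'  (+1)
  5. substitute 'e' -> 'h'  (+1)
  6. substitute 'm' -> 'i'  (+1)
  7. substitute 'e' -> 'n'  (+1)
Total edit operations: 7
Edit distance = 7


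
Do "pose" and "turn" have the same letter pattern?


Pattern of "pose": [0, 1, 2, 3]
Pattern of "turn": [0, 1, 2, 3]
Patterns match
Same pattern = Yes


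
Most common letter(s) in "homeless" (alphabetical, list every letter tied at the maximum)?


Word: "homeless"
Letter counts:
  'e': 2
  'h': 1
  'l': 1
  'm': 1
  'o': 1
  's': 2
Maximum count = 2
Most frequent = 'e', 's' (2 times each)


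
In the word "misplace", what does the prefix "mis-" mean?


Prefix: mis-
Example: misplace = mis- + place
Meaning = wrongly


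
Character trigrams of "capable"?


Word: "capable" (length 7)
Number of trigrams = 7 - 3 + 1 = 5
  Position 0: "cap"
  Position 1: "apa"
  Position 2: "pab"
  Position 3: "abl"
  Position 4: "ble"
Trigrams = "cap", "apa", "pab", "abl", "ble"


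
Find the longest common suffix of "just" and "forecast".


Word 1: "just"
Word 2: "forecast"
Comparing from end:
  Pos -1: 't' == 't'
  Pos -2: 's' == 's'
  Pos -3: 'u' != 'a' (stop)
LCS = "st" (length 2)


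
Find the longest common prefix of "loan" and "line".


Word 1: "loan"
Word 2: "line"
Comparing from start:
  Pos 0: 'l' == 'l'
  Pos 1: 'o' != 'i' (stop)
LCP = "l" (length 1)


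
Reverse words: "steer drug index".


Original: "steer drug index"
Words (1..n): steer | drug | index
Reversed (n..1): index | drug | steer
Result = "index drug steer"


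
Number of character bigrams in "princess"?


Word: "princess" (length 8)
Number of 2-grams = length - 2 + 1 = 8 - 2 + 1
= 7


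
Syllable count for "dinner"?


Word: "dinner"
Syllable breakdown: din | ner
Counting: 2 parts
= 2 syllables


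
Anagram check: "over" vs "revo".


Word 1: "over" → sorted: eorv
Word 2: "revo" → sorted: eorv
Same letters? eorv == eorv
Anagram = Yes


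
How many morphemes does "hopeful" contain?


Word: "hopeful"
Morphemes: hope / -ful
Each morpheme carries meaning
= 2 morphemes


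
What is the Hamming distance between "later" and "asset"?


Comparing character by character (same length = 5):
  Pos 0: 'l' vs 'a' !=
  Pos 1: 'a' vs 's' !=
  Pos 2: 't' vs 's' !=
  Pos 3: 'e' vs 'e' =
  Pos 4: 'r' vs 't' !=
Hamming distance = 4


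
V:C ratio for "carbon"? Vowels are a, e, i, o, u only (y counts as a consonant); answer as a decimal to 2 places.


Word: "carbon"
Vowels (a,e,i,o,u): 2
Consonants: 4
Ratio = 2/4
= 0.50


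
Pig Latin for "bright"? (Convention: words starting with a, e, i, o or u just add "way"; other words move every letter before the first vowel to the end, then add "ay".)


Word: "bright"
Starts with consonant(s) → move to end, add 'ay'
Consonant cluster: "br"
Pig Latin = "ightbray"


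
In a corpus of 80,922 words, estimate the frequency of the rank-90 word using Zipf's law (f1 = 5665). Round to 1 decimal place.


Zipf's law: f(r) = f(1) / r
f(1) = 5665
f(90) = 5665 / 90
= 62.9 occurrences


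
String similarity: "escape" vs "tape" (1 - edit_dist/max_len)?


Word 1: "escape" (length 6)
Word 2: "tape" (length 4)
One optimal edit sequence:
  1. delete 'e'  (+1)
  2. delete 's'  (+1)
  3. substitute 'c' -> 't'  (+1)
  4. keep 'a'
  5. keep 'p'
  6. keep 'e'
Edit distance = 3
Max length = max(6, 4) = 6
Similarity = 1 - 3/6
= 0.5000


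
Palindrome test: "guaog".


Word: "guaog"
Reversed: "goaug"
Forward == Backward? guaog != goaug
Palindrome = No


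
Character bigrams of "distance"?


Word: "distance" (length 8)
Number of bigrams = 8 - 2 + 1 = 7
  Position 0: "di"
  Position 1: "is"
  Position 2: "st"
  Position 3: "ta"
  Position 4: "an"
  Position 5: "nc"
  Position 6: "ce"
Bigrams = "di", "is", "st", "ta", "an", "nc", "ce"


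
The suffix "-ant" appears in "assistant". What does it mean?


Suffix: -ant
As in: assistant -> assist + -ant
Meaning = one who / that which


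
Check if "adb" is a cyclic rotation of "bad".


Word: "bad", Candidate: "adb"
Method: check if candidate is substring of word+word
"badbad" contains "adb"? Yes
Is rotation = Yes


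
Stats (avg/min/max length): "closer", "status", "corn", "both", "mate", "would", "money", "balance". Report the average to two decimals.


Lengths: "closer"=6, "status"=6, "corn"=4, "both"=4, "mate"=4, "would"=5, "money"=5, "balance"=7
Sum = 41, Count = 8
Average = 41/8 = 5.13
= avg=5.13, min=4, max=7


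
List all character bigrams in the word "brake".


Word: "brake" (length 5)
Number of bigrams = 5 - 2 + 1 = 4
  Position 0: "br"
  Position 1: "ra"
  Position 2: "ak"
  Position 3: "ke"
Bigrams = "br", "ra", "ak", "ke"


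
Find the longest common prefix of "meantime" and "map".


Word 1: "meantime"
Word 2: "map"
Comparing from start:
  Pos 0: 'm' == 'm'
  Pos 1: 'e' != 'a' (stop)
LCP = "m" (length 1)


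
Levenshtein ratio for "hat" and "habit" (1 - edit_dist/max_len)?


Word 1: "hat" (length 3)
Word 2: "habit" (length 5)
One optimal edit sequence:
  1. keep 'h'
  2. keep 'a'
  3. insert 'b'  (+1)
  4. insert 'i'  (+1)
  5. keep 't'
Edit distance = 2
Max length = max(3, 5) = 5
Similarity = 1 - 2/5
= 0.6000


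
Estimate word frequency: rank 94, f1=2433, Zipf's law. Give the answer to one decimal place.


Zipf's law: f(r) = f(1) / r
f(1) = 2433
f(94) = 2433 / 94
= 25.9 occurrences


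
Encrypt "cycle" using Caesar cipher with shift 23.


Word: "cycle"
Shift: 23
Each letter → (letter + shift) mod 26:
  'c' (2) + 23 = 25 → 'z'
  'y' (24) + 23 = 21 → 'v'
  'c' (2) + 23 = 25 → 'z'
  'l' (11) + 23 = 8 → 'i'
  'e' (4) + 23 = 1 → 'b'
Result = "zvzib"


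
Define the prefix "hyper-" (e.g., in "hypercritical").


Prefix: hyper-
As in: hypercritical -> hyper- + critical
Meaning = over / excessive


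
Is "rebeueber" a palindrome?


Word: "rebeueber"
Reversed: "rebeueber"
Forward == Backward? rebeueber == rebeueber
Palindrome = Yes


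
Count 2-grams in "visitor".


Word: "visitor" (length 7)
Number of 2-grams = length - 2 + 1 = 7 - 2 + 1
= 6


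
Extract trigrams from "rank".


Word: "rank" (length 4)
Number of trigrams = 4 - 3 + 1 = 2
  Position 0: "ran"
  Position 1: "ank"
Trigrams = "ran", "ank"


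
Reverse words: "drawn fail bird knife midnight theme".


Original: "drawn fail bird knife midnight theme"
Words (1..n): drawn | fail | bird | knife | midnight | theme
Reversed (n..1): theme | midnight | knife | bird | fail | drawn
Result = "theme midnight knife bird fail drawn"


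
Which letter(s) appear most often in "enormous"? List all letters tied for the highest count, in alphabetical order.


Word: "enormous"
Letter counts:
  'e': 1
  'm': 1
  'n': 1
  'o': 2
  'r': 1
  's': 1
  'u': 1
Maximum count = 2
Most frequent = 'o' (2 times each)


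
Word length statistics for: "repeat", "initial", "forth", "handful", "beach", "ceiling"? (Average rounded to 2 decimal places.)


Lengths: "repeat"=6, "initial"=7, "forth"=5, "handful"=7, "beach"=5, "ceiling"=7
Sum = 37, Count = 6
Average = 37/6 = 6.17
= avg=6.17, min=5, max=7


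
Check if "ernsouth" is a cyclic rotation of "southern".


Word: "southern", Candidate: "ernsouth"
Method: check if candidate is substring of word+word
"southernsouthern" contains "ernsouth"? Yes
Is rotation = Yes


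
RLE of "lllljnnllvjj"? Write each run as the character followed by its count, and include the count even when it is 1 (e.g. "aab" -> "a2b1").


String: "lllljnnllvjj"
Scanning for consecutive runs:
  'l' x 4
  'j' x 1
  'n' x 2
  'l' x 2
  'v' x 1
  'j' x 2
RLE = "l4j1n2l2v1j2"


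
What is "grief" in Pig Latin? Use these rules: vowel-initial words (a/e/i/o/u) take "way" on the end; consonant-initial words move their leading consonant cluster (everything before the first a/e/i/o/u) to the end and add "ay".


Word: "grief"
Starts with consonant(s) → move to end, add 'ay'
Consonant cluster: "gr"
Pig Latin = "iefgray"


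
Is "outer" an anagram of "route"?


Word 1: "route" → sorted: eortu
Word 2: "outer" → sorted: eortu
Same letters? eortu == eortu
Anagram = Yes


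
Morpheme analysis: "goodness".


Word: "goodness"
Morphemes: good / -ness
Each morpheme carries meaning
= 2 morphemes


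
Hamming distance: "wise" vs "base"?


Comparing character by character (same length = 4):
  Pos 0: 'w' vs 'b' !=
  Pos 1: 'i' vs 'a' !=
  Pos 2: 's' vs 's' =
  Pos 3: 'e' vs 'e' =
Hamming distance = 2


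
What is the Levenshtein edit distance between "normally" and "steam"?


Word 1: "normally" (length 8)
Word 2: "steam" (length 5)
One optimal edit sequence (insert/delete/substitute each cost 1):
  1. delete 'n'  (+1)
  2. substitute 'o' -> 's'  (+1)
  3. substitute 'r' -> 't'  (+1)
  4. substitute 'm' -> 'e'  (+1)
  5. keep 'a'
  6. delete 'l'  (+1)
  7. delete 'l'  (+1)
  8. substitute 'y' -> 'm'  (+1)
Total edit operations: 7
Edit distance = 7


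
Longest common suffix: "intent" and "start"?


Word 1: "intent"
Word 2: "start"
Comparing from end:
  Pos -1: 't' == 't'
  Pos -2: 'n' != 'r' (stop)
LCS = "t" (length 1)


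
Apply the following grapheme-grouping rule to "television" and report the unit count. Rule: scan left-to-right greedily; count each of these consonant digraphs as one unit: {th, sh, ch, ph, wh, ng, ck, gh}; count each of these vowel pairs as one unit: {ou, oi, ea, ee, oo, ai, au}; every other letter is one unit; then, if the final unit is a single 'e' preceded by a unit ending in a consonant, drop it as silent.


Word: "television" (10 letters)
Left-to-right scan:
  [1] 't' (letter)
  [2] 'e' (letter)
  [3] 'l' (letter)
  [4] 'e' (letter)
  [5] 'v' (letter)
  [6] 'i' (letter)
  [7] 's' (letter)
  [8] 'i' (letter)
  [9] 'o' (letter)
  [10] 'n' (letter)
Units from scan: 10
Sound units = 10 units


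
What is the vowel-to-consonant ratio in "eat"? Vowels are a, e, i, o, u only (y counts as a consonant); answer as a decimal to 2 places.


Word: "eat"
Vowels (a,e,i,o,u): 2
Consonants: 1
Ratio = 2/1
= 2.00


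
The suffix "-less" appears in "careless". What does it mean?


Suffix: -less
Example: careless (care + -less)
Meaning = without


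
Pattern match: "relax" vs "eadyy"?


Pattern of "relax": [0, 1, 2, 3, 4]
Pattern of "eadyy": [0, 1, 2, 3, 3]
Patterns do not match
Same pattern = No


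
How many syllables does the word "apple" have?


Word: "apple"
Syllable breakdown: ap · ple
Counting: 2 parts
= 2 syllables


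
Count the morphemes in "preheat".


Word: "preheat"
Morphemes: pre- + heat
Each morpheme carries meaning
= 2 morphemes


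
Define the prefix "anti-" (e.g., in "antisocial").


Prefix: anti-
Example: antisocial (anti- + social)
Meaning = against


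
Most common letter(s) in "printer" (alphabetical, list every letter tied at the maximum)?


Word: "printer"
Letter counts:
  'e': 1
  'i': 1
  'n': 1
  'p': 1
  'r': 2
  't': 1
Maximum count = 2
Most frequent = 'r' (2 times each)


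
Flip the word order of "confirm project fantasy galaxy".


Original: "confirm project fantasy galaxy"
Words (1..n): confirm | project | fantasy | galaxy
Reversed (n..1): galaxy | fantasy | project | confirm
Result = "galaxy fantasy project confirm"


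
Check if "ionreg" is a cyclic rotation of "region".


Word: "region", Candidate: "ionreg"
Method: check if candidate is substring of word+word
"regionregion" contains "ionreg"? Yes
Is rotation = Yes


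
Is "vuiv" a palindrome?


Word: "vuiv"
Reversed: "viuv"
Forward == Backward? vuiv != viuv
Palindrome = No


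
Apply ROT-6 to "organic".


Word: "organic"
Shift: 6
Each letter → (letter + shift) mod 26:
  'o' (14) + 6 = 20 → 'u'
  'r' (17) + 6 = 23 → 'x'
  'g' (6) + 6 = 12 → 'm'
  'a' (0) + 6 = 6 → 'g'
  'n' (13) + 6 = 19 → 't'
  'i' (8) + 6 = 14 → 'o'
  'c' (2) + 6 = 8 → 'i'
Result = "uxmgtoi"


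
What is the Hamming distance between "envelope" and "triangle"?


Comparing character by character (same length = 8):
  Pos 0: 'e' vs 't' !=
  Pos 1: 'n' vs 'r' !=
  Pos 2: 'v' vs 'i' !=
  Pos 3: 'e' vs 'a' !=
  Pos 4: 'l' vs 'n' !=
  Pos 5: 'o' vs 'g' !=
  Pos 6: 'p' vs 'l' !=
  Pos 7: 'e' vs 'e' =
Hamming distance = 7


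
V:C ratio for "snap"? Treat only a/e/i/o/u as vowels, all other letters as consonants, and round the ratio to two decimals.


Word: "snap"
Vowels (a,e,i,o,u): 1
Consonants: 3
Ratio = 1/3
= 0.33


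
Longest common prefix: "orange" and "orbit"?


Word 1: "orange"
Word 2: "orbit"
Comparing from start:
  Pos 0: 'o' == 'o'
  Pos 1: 'r' == 'r'
  Pos 2: 'a' != 'b' (stop)
LCP = "or" (length 2)


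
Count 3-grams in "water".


Word: "water" (length 5)
Number of 3-grams = length - 3 + 1 = 5 - 3 + 1
= 3


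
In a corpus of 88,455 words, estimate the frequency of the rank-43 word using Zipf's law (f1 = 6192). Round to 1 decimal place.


Zipf's law: f(r) = f(1) / r
f(1) = 6192
f(43) = 6192 / 43
= 144.0 occurrences


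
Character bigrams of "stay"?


Word: "stay" (length 4)
Number of bigrams = 4 - 2 + 1 = 3
  Position 0: "st"
  Position 1: "ta"
  Position 2: "ay"
Bigrams = "st", "ta", "ay"


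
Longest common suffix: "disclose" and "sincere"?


Word 1: "disclose"
Word 2: "sincere"
Comparing from end:
  Pos -1: 'e' == 'e'
  Pos -2: 's' != 'r' (stop)
LCS = "e" (length 1)


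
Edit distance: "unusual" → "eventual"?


Word 1: "unusual" (length 7)
Word 2: "eventual" (length 8)
One optimal edit sequence (insert/delete/substitute each cost 1):
  1. insert 'e'  (+1)
  2. substitute 'u' -> 'v'  (+1)
  3. substitute 'n' -> 'e'  (+1)
  4. substitute 'u' -> 'n'  (+1)
  5. substitute 's' -> 't'  (+1)
  6. keep 'u'
  7. keep 'a'
  8. keep 'l'
Total edit operations: 5
Edit distance = 5


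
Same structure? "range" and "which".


Pattern of "range": [0, 1, 2, 3, 4]
Pattern of "which": [0, 1, 2, 3, 1]
Patterns do not match
Same pattern = No


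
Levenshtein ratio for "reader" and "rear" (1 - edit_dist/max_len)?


Word 1: "reader" (length 6)
Word 2: "rear" (length 4)
One optimal edit sequence:
  1. keep 'r'
  2. keep 'e'
  3. keep 'a'
  4. delete 'd'  (+1)
  5. delete 'e'  (+1)
  6. keep 'r'
Edit distance = 2
Max length = max(6, 4) = 6
Similarity = 1 - 2/6
= 0.6667


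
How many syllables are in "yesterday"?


Word: "yesterday"
Syllable breakdown: yes / ter / day
Counting: 3 parts
= 3 syllables


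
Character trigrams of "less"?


Word: "less" (length 4)
Number of trigrams = 4 - 3 + 1 = 2
  Position 0: "les"
  Position 1: "ess"
Trigrams = "les", "ess"


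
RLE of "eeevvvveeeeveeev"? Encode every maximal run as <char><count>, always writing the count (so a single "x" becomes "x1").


String: "eeevvvveeeeveeev"
Scanning for consecutive runs:
  'e' x 3
  'v' x 4
  'e' x 4
  'v' x 1
  'e' x 3
  'v' x 1
RLE = "e3v4e4v1e3v1"


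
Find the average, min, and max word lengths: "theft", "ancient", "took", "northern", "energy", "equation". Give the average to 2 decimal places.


Lengths: "theft"=5, "ancient"=7, "took"=4, "northern"=8, "energy"=6, "equation"=8
Sum = 38, Count = 6
Average = 38/6 = 6.33
= avg=6.33, min=4, max=8


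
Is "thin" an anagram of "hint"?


Word 1: "hint" → sorted: hint
Word 2: "thin" → sorted: hint
Same letters? hint == hint
Anagram = Yes


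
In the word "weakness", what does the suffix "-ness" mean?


Suffix: -ness
Example: weakness = weak + -ness
Meaning = state of being


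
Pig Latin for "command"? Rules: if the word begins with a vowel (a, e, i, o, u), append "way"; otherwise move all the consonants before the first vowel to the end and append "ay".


Word: "command"
Starts with consonant(s) → move to end, add 'ay'
Consonant cluster: "c"
Pig Latin = "ommandcay"


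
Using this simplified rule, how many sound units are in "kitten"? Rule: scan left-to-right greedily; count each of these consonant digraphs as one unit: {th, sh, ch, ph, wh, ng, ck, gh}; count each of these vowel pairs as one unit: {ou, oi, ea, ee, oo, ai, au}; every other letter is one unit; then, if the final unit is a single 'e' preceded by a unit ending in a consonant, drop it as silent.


Word: "kitten" (6 letters)
Left-to-right scan:
  (1) 'k' (letter)
  (2) 'i' (letter)
  (3) 't' (letter)
  (4) 't' (letter)
  (5) 'e' (letter)
  (6) 'n' (letter)
Units from scan: 6
Sound units = 6 units


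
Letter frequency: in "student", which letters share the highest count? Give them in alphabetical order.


Word: "student"
Letter counts:
  'd': 1
  'e': 1
  'n': 1
  's': 1
  't': 2
  'u': 1
Maximum count = 2
Most frequent = 't' (2 times each)


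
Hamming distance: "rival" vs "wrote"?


Comparing character by character (same length = 5):
  Pos 0: 'r' vs 'w' !=
  Pos 1: 'i' vs 'r' !=
  Pos 2: 'v' vs 'o' !=
  Pos 3: 'a' vs 't' !=
  Pos 4: 'l' vs 'e' !=
Hamming distance = 5


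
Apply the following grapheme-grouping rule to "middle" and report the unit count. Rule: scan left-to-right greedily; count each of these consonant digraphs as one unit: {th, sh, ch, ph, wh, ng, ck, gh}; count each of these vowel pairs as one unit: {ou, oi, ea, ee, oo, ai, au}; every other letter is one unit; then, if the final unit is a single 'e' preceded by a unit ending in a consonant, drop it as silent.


Word: "middle" (6 letters)
Left-to-right scan:
  (1) 'm' (letter)
  (2) 'i' (letter)
  (3) 'd' (letter)
  (4) 'd' (letter)
  (5) 'l' (letter)
  (6) 'e' (letter)
Units from scan: 6
Final unit is 'e' after a consonant -> drop as silent (-1)
Sound units = 5 units


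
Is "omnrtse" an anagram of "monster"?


Word 1: "monster" → sorted: emnorst
Word 2: "omnrtse" → sorted: emnorst
Same letters? emnorst == emnorst
Anagram = Yes


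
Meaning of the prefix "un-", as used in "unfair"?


Prefix: un-
Example: unfair = un- + fair
Meaning = not / reverse


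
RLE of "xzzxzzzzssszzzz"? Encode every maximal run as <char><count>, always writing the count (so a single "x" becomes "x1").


String: "xzzxzzzzssszzzz"
Scanning for consecutive runs:
  'x' x 1
  'z' x 2
  'x' x 1
  'z' x 4
  's' x 3
  'z' x 4
RLE = "x1z2x1z4s3z4"


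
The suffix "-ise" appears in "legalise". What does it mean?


Suffix: -ise
Example: legalise (legal + -ise)
Meaning = to make


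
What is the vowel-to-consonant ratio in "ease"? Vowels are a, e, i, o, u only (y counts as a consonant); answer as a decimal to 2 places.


Word: "ease"
Vowels (a,e,i,o,u): 3
Consonants: 1
Ratio = 3/1
= 3.00


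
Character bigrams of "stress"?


Word: "stress" (length 6)
Number of bigrams = 6 - 2 + 1 = 5
  Position 0: "st"
  Position 1: "tr"
  Position 2: "re"
  Position 3: "es"
  Position 4: "ss"
Bigrams = "st", "tr", "re", "es", "ss"


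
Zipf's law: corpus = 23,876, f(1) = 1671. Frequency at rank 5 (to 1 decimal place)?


Zipf's law: f(r) = f(1) / r
f(1) = 1671
f(5) = 1671 / 5
= 334.2 occurrences


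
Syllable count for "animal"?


Word: "animal"
Syllable breakdown: an / i / mal
Counting: 3 parts
= 3 syllables


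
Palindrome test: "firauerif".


Word: "firauerif"
Reversed: "fireuarif"
Forward == Backward? firauerif != fireuarif
Palindrome = No


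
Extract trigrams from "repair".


Word: "repair" (length 6)
Number of trigrams = 6 - 3 + 1 = 4
  Position 0: "rep"
  Position 1: "epa"
  Position 2: "pai"
  Position 3: "air"
Trigrams = "rep", "epa", "pai", "air"


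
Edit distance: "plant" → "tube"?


Word 1: "plant" (length 5)
Word 2: "tube" (length 4)
One optimal edit sequence (insert/delete/substitute each cost 1):
  1. delete 'p'  (+1)
  2. substitute 'l' -> 't'  (+1)
  3. substitute 'a' -> 'u'  (+1)
  4. substitute 'n' -> 'b'  (+1)
  5. substitute 't' -> 'e'  (+1)
Total edit operations: 5
Edit distance = 5


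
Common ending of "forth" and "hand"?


Word 1: "forth"
Word 2: "hand"
Comparing from end:
  Pos -1: 'h' != 'd' (stop)
LCS = "" (length 0)


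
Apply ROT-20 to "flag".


Word: "flag"
Shift: 20
Each letter → (letter + shift) mod 26:
  'f' (5) + 20 = 25 → 'z'
  'l' (11) + 20 = 5 → 'f'
  'a' (0) + 20 = 20 → 'u'
  'g' (6) + 20 = 0 → 'a'
Result = "zfua"


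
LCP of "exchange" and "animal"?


Word 1: "exchange"
Word 2: "animal"
Comparing from start:
  Pos 0: 'e' != 'a' (stop)
LCP = "" (length 0)


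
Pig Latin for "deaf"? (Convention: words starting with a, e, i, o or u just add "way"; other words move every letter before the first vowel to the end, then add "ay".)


Word: "deaf"
Starts with consonant(s) → move to end, add 'ay'
Consonant cluster: "d"
Pig Latin = "eafday"
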